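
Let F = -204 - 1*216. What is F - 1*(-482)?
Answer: 62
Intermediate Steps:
F = -420 (F = -204 - 216 = -420)
F - 1*(-482) = -420 - 1*(-482) = -420 + 482 = 62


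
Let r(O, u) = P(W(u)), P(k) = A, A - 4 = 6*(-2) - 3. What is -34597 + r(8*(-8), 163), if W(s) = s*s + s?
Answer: -34608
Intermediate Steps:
W(s) = s + s**2 (W(s) = s**2 + s = s + s**2)
A = -11 (A = 4 + (6*(-2) - 3) = 4 + (-12 - 3) = 4 - 15 = -11)
P(k) = -11
r(O, u) = -11
-34597 + r(8*(-8), 163) = -34597 - 11 = -34608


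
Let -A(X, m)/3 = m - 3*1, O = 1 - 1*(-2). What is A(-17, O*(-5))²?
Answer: 2916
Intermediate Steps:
O = 3 (O = 1 + 2 = 3)
A(X, m) = 9 - 3*m (A(X, m) = -3*(m - 3*1) = -3*(m - 3) = -3*(-3 + m) = 9 - 3*m)
A(-17, O*(-5))² = (9 - 9*(-5))² = (9 - 3*(-15))² = (9 + 45)² = 54² = 2916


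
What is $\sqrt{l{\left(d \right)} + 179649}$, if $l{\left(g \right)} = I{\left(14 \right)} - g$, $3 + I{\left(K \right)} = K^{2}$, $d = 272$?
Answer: $\sqrt{179570} \approx 423.76$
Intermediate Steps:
$I{\left(K \right)} = -3 + K^{2}$
$l{\left(g \right)} = 193 - g$ ($l{\left(g \right)} = \left(-3 + 14^{2}\right) - g = \left(-3 + 196\right) - g = 193 - g$)
$\sqrt{l{\left(d \right)} + 179649} = \sqrt{\left(193 - 272\right) + 179649} = \sqrt{-79 + 179649} = \sqrt{179570}$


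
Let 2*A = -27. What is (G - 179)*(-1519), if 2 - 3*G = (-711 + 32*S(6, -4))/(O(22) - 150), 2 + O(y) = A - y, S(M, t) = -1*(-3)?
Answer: 20441183/75 ≈ 2.7255e+5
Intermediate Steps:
S(M, t) = 3
A = -27/2 (A = (1/2)*(-27) = -27/2 ≈ -13.500)
O(y) = -31/2 - y (O(y) = -2 + (-27/2 - y) = -31/2 - y)
G = -32/75 (G = 2/3 - (-711 + 32*3)/(3*((-31/2 - 1*22) - 150)) = 2/3 - (-711 + 96)/(3*((-31/2 - 22) - 150)) = 2/3 - (-205)/(-75/2 - 150) = 2/3 - (-205)/(-375/2) = 2/3 - (-205)*(-2)/375 = 2/3 - 1/3*82/25 = 2/3 - 82/75 = -32/75 ≈ -0.42667)
(G - 179)*(-1519) = (-32/75 - 179)*(-1519) = -13457/75*(-1519) = 20441183/75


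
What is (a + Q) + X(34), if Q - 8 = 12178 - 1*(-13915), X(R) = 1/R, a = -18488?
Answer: 258843/34 ≈ 7613.0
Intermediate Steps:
Q = 26101 (Q = 8 + (12178 - 1*(-13915)) = 8 + (12178 + 13915) = 8 + 26093 = 26101)
(a + Q) + X(34) = (-18488 + 26101) + 1/34 = 7613 + 1/34 = 258843/34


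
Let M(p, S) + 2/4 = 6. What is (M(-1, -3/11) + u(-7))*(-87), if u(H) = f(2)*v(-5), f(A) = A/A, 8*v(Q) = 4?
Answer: -522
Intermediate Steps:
M(p, S) = 11/2 (M(p, S) = -1/2 + 6 = 11/2)
v(Q) = 1/2 (v(Q) = (1/8)*4 = 1/2)
f(A) = 1
u(H) = 1/2 (u(H) = 1*(1/2) = 1/2)
(M(-1, -3/11) + u(-7))*(-87) = (11/2 + 1/2)*(-87) = 6*(-87) = -522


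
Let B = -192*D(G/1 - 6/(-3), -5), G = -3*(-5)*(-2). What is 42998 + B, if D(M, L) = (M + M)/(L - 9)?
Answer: 42230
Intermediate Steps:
G = -30 (G = 15*(-2) = -30)
D(M, L) = 2*M/(-9 + L) (D(M, L) = (2*M)/(-9 + L) = 2*M/(-9 + L))
B = -768 (B = -384*(-30/1 - 6/(-3))/(-9 - 5) = -384*(-30*1 - 6*(-1/3))/(-14) = -384*(-30 + 2)*(-1)/14 = -384*(-28)*(-1)/14 = -192*4 = -768)
42998 + B = 42998 - 768 = 42230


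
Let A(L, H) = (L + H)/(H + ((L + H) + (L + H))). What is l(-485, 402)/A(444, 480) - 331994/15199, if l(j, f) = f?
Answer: 1159776074/1170323 ≈ 990.99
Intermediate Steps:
A(L, H) = (H + L)/(2*L + 3*H) (A(L, H) = (H + L)/(H + ((H + L) + (H + L))) = (H + L)/(H + (2*H + 2*L)) = (H + L)/(2*L + 3*H))
l(-485, 402)/A(444, 480) - 331994/15199 = 402/(((480 + 444)/(2*444 + 3*480))) - 331994/15199 = 402/((924/(888 + 1440))) - 331994*1/15199 = 402/((924/2328)) - 331994/15199 = 402/(((1/2328)*924)) - 331994/15199 = 402/(77/194) - 331994/15199 = 402*(194/77) - 331994/15199 = 77988/77 - 331994/15199 = 1159776074/1170323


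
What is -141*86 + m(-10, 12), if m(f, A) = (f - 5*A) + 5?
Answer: -12191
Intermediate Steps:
m(f, A) = 5 + f - 5*A
-141*86 + m(-10, 12) = -141*86 + (5 - 10 - 5*12) = -12126 + (5 - 10 - 60) = -12126 - 65 = -12191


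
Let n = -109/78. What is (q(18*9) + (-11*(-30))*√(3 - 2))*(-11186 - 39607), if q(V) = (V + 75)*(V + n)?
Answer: -50702232909/26 ≈ -1.9501e+9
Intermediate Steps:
n = -109/78 (n = -109*1/78 = -109/78 ≈ -1.3974)
q(V) = (75 + V)*(-109/78 + V) (q(V) = (V + 75)*(V - 109/78) = (75 + V)*(-109/78 + V))
(q(18*9) + (-11*(-30))*√(3 - 2))*(-11186 - 39607) = ((-2725/26 + (18*9)² + 5741*(18*9)/78) + (-11*(-30))*√(3 - 2))*(-11186 - 39607) = ((-2725/26 + 162² + (5741/78)*162) + 330*√1)*(-50793) = ((-2725/26 + 26244 + 155007/13) + 330*1)*(-50793) = (989633/26 + 330)*(-50793) = (998213/26)*(-50793) = -50702232909/26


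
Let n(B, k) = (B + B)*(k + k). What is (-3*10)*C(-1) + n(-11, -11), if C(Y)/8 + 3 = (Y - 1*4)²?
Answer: -4796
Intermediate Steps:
C(Y) = -24 + 8*(-4 + Y)² (C(Y) = -24 + 8*(Y - 1*4)² = -24 + 8*(Y - 4)² = -24 + 8*(-4 + Y)²)
n(B, k) = 4*B*k (n(B, k) = (2*B)*(2*k) = 4*B*k)
(-3*10)*C(-1) + n(-11, -11) = (-3*10)*(-24 + 8*(-4 - 1)²) + 4*(-11)*(-11) = -30*(-24 + 8*(-5)²) + 484 = -30*(-24 + 8*25) + 484 = -30*(-24 + 200) + 484 = -30*176 + 484 = -5280 + 484 = -4796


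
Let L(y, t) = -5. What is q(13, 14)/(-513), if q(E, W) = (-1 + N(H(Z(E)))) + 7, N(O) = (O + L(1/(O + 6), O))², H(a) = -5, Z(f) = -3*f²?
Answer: -106/513 ≈ -0.20663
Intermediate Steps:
N(O) = (-5 + O)² (N(O) = (O - 5)² = (-5 + O)²)
q(E, W) = 106 (q(E, W) = (-1 + (-5 - 5)²) + 7 = (-1 + (-10)²) + 7 = (-1 + 100) + 7 = 99 + 7 = 106)
q(13, 14)/(-513) = 106/(-513) = 106*(-1/513) = -106/513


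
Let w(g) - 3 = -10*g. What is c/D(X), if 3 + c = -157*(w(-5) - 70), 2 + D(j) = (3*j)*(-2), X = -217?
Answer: 1333/650 ≈ 2.0508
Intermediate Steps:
w(g) = 3 - 10*g
D(j) = -2 - 6*j (D(j) = -2 + (3*j)*(-2) = -2 - 6*j)
c = 2666 (c = -3 - 157*((3 - 10*(-5)) - 70) = -3 - 157*((3 + 50) - 70) = -3 - 157*(53 - 70) = -3 - 157*(-17) = -3 + 2669 = 2666)
c/D(X) = 2666/(-2 - 6*(-217)) = 2666/(-2 + 1302) = 2666/1300 = 2666*(1/1300) = 1333/650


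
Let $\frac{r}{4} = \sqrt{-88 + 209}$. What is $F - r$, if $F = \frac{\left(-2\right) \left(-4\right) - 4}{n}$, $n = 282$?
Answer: $- \frac{6202}{141} \approx -43.986$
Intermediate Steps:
$r = 44$ ($r = 4 \sqrt{-88 + 209} = 4 \sqrt{121} = 4 \cdot 11 = 44$)
$F = \frac{2}{141}$ ($F = \frac{\left(-2\right) \left(-4\right) - 4}{282} = \left(8 - 4\right) \frac{1}{282} = 4 \cdot \frac{1}{282} = \frac{2}{141} \approx 0.014184$)
$F - r = \frac{2}{141} - 44 = - \frac{6202}{141}$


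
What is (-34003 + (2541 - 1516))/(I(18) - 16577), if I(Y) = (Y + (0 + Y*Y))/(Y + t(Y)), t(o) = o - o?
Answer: 16489/8279 ≈ 1.9917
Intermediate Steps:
t(o) = 0
I(Y) = (Y + Y²)/Y (I(Y) = (Y + (0 + Y*Y))/(Y + 0) = (Y + (0 + Y²))/Y = (Y + Y²)/Y)
(-34003 + (2541 - 1516))/(I(18) - 16577) = (-34003 + (2541 - 1516))/((1 + 18) - 16577) = (-34003 + 1025)/(19 - 16577) = -32978/(-16558) = -32978*(-1/16558) = 16489/8279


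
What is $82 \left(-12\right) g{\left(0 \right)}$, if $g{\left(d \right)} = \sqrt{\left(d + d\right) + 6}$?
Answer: $- 984 \sqrt{6} \approx -2410.3$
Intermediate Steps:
$g{\left(d \right)} = \sqrt{6 + 2 d}$ ($g{\left(d \right)} = \sqrt{2 d + 6} = \sqrt{6 + 2 d}$)
$82 \left(-12\right) g{\left(0 \right)} = 82 \left(-12\right) \sqrt{6 + 2 \cdot 0} = - 984 \sqrt{6 + 0} = - 984 \sqrt{6}$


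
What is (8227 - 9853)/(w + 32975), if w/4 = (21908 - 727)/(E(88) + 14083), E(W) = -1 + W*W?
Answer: -5914846/119966179 ≈ -0.049304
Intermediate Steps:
E(W) = -1 + W**2
w = 42362/10913 (w = 4*((21908 - 727)/((-1 + 88**2) + 14083)) = 4*(21181/((-1 + 7744) + 14083)) = 4*(21181/(7743 + 14083)) = 4*(21181/21826) = 42362/10913 ≈ 3.8818)
(8227 - 9853)/(w + 32975) = (8227 - 9853)/(42362/10913 + 32975) = -1626/359898537/10913 = -1626*10913/359898537 = -5914846/119966179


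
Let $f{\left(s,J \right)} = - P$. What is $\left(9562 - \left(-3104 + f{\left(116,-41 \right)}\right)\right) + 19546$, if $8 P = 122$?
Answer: $\frac{128909}{4} \approx 32227.0$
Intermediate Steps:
$P = \frac{61}{4}$ ($P = \frac{1}{8} \cdot 122 = \frac{61}{4} \approx 15.25$)
$f{\left(s,J \right)} = - \frac{61}{4}$ ($f{\left(s,J \right)} = \left(-1\right) \frac{61}{4} = - \frac{61}{4}$)
$\left(9562 - \left(-3104 + f{\left(116,-41 \right)}\right)\right) + 19546 = \left(9562 + \left(3104 - - \frac{61}{4}\right)\right) + 19546 = \left(9562 + \left(3104 + \frac{61}{4}\right)\right) + 19546 = \left(9562 + \frac{12477}{4}\right) + 19546 = \frac{50725}{4} + 19546 = \frac{128909}{4}$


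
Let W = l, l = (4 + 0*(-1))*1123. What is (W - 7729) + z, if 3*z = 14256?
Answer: 1515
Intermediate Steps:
z = 4752 (z = (⅓)*14256 = 4752)
l = 4492 (l = (4 + 0)*1123 = 4*1123 = 4492)
W = 4492
(W - 7729) + z = (4492 - 7729) + 4752 = -3237 + 4752 = 1515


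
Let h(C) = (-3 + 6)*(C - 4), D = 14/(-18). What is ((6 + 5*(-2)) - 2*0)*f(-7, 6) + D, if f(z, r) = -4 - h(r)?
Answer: 353/9 ≈ 39.222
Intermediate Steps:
D = -7/9 (D = 14*(-1/18) = -7/9 ≈ -0.77778)
h(C) = -12 + 3*C (h(C) = 3*(-4 + C) = -12 + 3*C)
f(z, r) = 8 - 3*r (f(z, r) = -4 - (-12 + 3*r) = -4 + (12 - 3*r) = 8 - 3*r)
((6 + 5*(-2)) - 2*0)*f(-7, 6) + D = ((6 + 5*(-2)) - 2*0)*(8 - 3*6) - 7/9 = ((6 - 10) + 0)*(8 - 18) - 7/9 = (-4 + 0)*(-10) - 7/9 = -4*(-10) - 7/9 = 40 - 7/9 = 353/9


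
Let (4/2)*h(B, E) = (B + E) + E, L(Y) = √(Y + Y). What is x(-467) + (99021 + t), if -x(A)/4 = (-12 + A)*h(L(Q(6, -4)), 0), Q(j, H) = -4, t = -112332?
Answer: -13311 + 1916*I*√2 ≈ -13311.0 + 2709.6*I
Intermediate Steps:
L(Y) = √2*√Y (L(Y) = √(2*Y) = √2*√Y)
h(B, E) = E + B/2 (h(B, E) = ((B + E) + E)/2 = (B + 2*E)/2 = E + B/2)
x(A) = -4*I*√2*(-12 + A) (x(A) = -4*(-12 + A)*(0 + (√2*√(-4))/2) = -4*(-12 + A)*(0 + (√2*(2*I))/2) = -4*(-12 + A)*(0 + (2*I*√2)/2) = -4*(-12 + A)*(0 + I*√2) = -4*(-12 + A)*I*√2 = -4*I*√2*(-12 + A))
x(-467) + (99021 + t) = 4*I*√2*(12 - 1*(-467)) + (99021 - 112332) = 4*I*√2*(12 + 467) - 13311 = 4*I*√2*479 - 13311 = 1916*I*√2 - 13311 = -13311 + 1916*I*√2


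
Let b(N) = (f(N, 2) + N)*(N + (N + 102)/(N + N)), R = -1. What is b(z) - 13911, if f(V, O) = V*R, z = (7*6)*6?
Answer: -13911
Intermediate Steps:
z = 252 (z = 42*6 = 252)
f(V, O) = -V (f(V, O) = V*(-1) = -V)
b(N) = 0 (b(N) = (-N + N)*(N + (N + 102)/(N + N)) = 0*(N + (102 + N)/((2*N))) = 0*(N + (102 + N)*(1/(2*N))) = 0*(N + (102 + N)/(2*N)) = 0)
b(z) - 13911 = 0 - 13911 = -13911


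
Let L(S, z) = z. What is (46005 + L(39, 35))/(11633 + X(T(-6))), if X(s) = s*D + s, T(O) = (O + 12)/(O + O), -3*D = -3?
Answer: 5755/1454 ≈ 3.9580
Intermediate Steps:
D = 1 (D = -⅓*(-3) = 1)
T(O) = (12 + O)/(2*O) (T(O) = (12 + O)/((2*O)) = (12 + O)*(1/(2*O)) = (12 + O)/(2*O))
X(s) = 2*s (X(s) = s*1 + s = s + s = 2*s)
(46005 + L(39, 35))/(11633 + X(T(-6))) = (46005 + 35)/(11633 + 2*((½)*(12 - 6)/(-6))) = 46040/(11633 + 2*((½)*(-⅙)*6)) = 46040/(11633 + 2*(-½)) = 46040/(11633 - 1) = 46040/11632 = 46040*(1/11632) = 5755/1454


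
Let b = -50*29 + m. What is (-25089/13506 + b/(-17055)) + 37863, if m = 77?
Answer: 2907045649711/76781610 ≈ 37861.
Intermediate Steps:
b = -1373 (b = -50*29 + 77 = -1450 + 77 = -1373)
(-25089/13506 + b/(-17055)) + 37863 = (-25089/13506 - 1373/(-17055)) + 37863 = (-25089*1/13506 - 1373*(-1/17055)) + 37863 = (-8363/4502 + 1373/17055) + 37863 = -136449719/76781610 + 37863 = 2907045649711/76781610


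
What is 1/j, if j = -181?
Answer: -1/181 ≈ -0.0055249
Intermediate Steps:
1/j = 1/(-181) = -1/181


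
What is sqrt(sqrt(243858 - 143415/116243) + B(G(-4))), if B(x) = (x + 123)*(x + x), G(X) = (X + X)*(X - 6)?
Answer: sqrt(438883890391520 + 116243*sqrt(3295098715189197))/116243 ≈ 181.59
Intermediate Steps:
G(X) = 2*X*(-6 + X) (G(X) = (2*X)*(-6 + X) = 2*X*(-6 + X))
B(x) = 2*x*(123 + x) (B(x) = (123 + x)*(2*x) = 2*x*(123 + x))
sqrt(sqrt(243858 - 143415/116243) + B(G(-4))) = sqrt(sqrt(243858 - 143415/116243) + 2*(2*(-4)*(-6 - 4))*(123 + 2*(-4)*(-6 - 4))) = sqrt(sqrt(243858 - 143415*1/116243) + 2*(2*(-4)*(-10))*(123 + 2*(-4)*(-10))) = sqrt(sqrt(243858 - 143415/116243) + 2*80*(123 + 80)) = sqrt(sqrt(28346642079/116243) + 2*80*203) = sqrt(sqrt(3295098715189197)/116243 + 32480) = sqrt(32480 + sqrt(3295098715189197)/116243)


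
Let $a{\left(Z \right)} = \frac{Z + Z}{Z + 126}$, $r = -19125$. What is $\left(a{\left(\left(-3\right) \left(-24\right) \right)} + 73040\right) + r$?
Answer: $\frac{593073}{11} \approx 53916.0$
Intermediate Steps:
$a{\left(Z \right)} = \frac{2 Z}{126 + Z}$
$\left(a{\left(\left(-3\right) \left(-24\right) \right)} + 73040\right) + r = \left(\frac{2 \left(\left(-3\right) \left(-24\right)\right)}{126 - -72} + 73040\right) - 19125 = \left(2 \cdot 72 \frac{1}{126 + 72} + 73040\right) - 19125 = \left(2 \cdot 72 \cdot \frac{1}{198} + 73040\right) - 19125 = \left(\frac{8}{11} + 73040\right) - 19125 = \frac{803448}{11} - 19125 = \frac{593073}{11}$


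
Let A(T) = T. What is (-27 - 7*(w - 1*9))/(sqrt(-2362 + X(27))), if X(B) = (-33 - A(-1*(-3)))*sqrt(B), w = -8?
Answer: -46*I*sqrt(2)/sqrt(1181 + 54*sqrt(3)) ≈ -1.8222*I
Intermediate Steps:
X(B) = -36*sqrt(B) (X(B) = (-33 - (-1)*(-3))*sqrt(B) = (-33 - 1*3)*sqrt(B) = (-33 - 3)*sqrt(B) = -36*sqrt(B))
(-27 - 7*(w - 1*9))/(sqrt(-2362 + X(27))) = (-27 - 7*(-8 - 1*9))/(sqrt(-2362 - 108*sqrt(3))) = (-27 - 7*(-8 - 9))/(sqrt(-2362 - 108*sqrt(3))) = (-27 - 7*(-17))/(sqrt(-2362 - 108*sqrt(3))) = (-27 + 119)/sqrt(-2362 - 108*sqrt(3)) = 92/sqrt(-2362 - 108*sqrt(3))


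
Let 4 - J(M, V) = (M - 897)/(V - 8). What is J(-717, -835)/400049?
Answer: 586/112413769 ≈ 5.2129e-6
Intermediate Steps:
J(M, V) = 4 - (-897 + M)/(-8 + V) (J(M, V) = 4 - (M - 897)/(V - 8) = 4 - (-897 + M)/(-8 + V))
J(-717, -835)/400049 = ((865 - 1*(-717) + 4*(-835))/(-8 - 835))/400049 = ((865 + 717 - 3340)/(-843))*(1/400049) = -1/843*(-1758)*(1/400049) = (586/281)*(1/400049) = 586/112413769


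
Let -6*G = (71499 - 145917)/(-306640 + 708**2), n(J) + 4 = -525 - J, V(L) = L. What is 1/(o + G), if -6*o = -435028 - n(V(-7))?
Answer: 583872/42282685081 ≈ 1.3809e-5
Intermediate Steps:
n(J) = -529 - J (n(J) = -4 + (-525 - J) = -529 - J)
o = 217253/3 (o = -(-435028 - (-529 - 1*(-7)))/6 = -(-435028 - (-529 + 7))/6 = -(-435028 - 1*(-522))/6 = -(-435028 + 522)/6 = -1/6*(-434506) = 217253/3 ≈ 72418.)
G = 12403/194624 (G = -(71499 - 145917)/(6*(-306640 + 708**2)) = -(-12403)/(-306640 + 501264) = -(-12403)/194624 = -1/6*(-37209/97312) = 12403/194624 ≈ 0.063728)
1/(o + G) = 1/(217253/3 + 12403/194624) = 1/(42282685081/583872) = 583872/42282685081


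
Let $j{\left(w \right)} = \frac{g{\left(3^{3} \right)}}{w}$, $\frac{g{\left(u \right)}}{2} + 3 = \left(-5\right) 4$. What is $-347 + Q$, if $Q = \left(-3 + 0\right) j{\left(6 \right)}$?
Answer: $-324$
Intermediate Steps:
$g{\left(u \right)} = -46$ ($g{\left(u \right)} = -6 + 2 \left(\left(-5\right) 4\right) = -6 + 2 \left(-20\right) = -6 - 40 = -46$)
$j{\left(w \right)} = - \frac{46}{w}$
$Q = 23$ ($Q = \left(-3 + 0\right) \left(- \frac{46}{6}\right) = - 3 \left(\left(-46\right) \frac{1}{6}\right) = \left(-3\right) \left(- \frac{23}{3}\right) = 23$)
$-347 + Q = -347 + 23 = -324$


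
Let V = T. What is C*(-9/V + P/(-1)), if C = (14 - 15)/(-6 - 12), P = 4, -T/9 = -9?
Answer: -37/162 ≈ -0.22839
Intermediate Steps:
T = 81 (T = -9*(-9) = 81)
V = 81
C = 1/18 (C = -1/(-18) = -1*(-1/18) = 1/18 ≈ 0.055556)
C*(-9/V + P/(-1)) = (-9/81 + 4/(-1))/18 = (-9*1/81 + 4*(-1))/18 = (-⅑ - 4)/18 = (1/18)*(-37/9) = -37/162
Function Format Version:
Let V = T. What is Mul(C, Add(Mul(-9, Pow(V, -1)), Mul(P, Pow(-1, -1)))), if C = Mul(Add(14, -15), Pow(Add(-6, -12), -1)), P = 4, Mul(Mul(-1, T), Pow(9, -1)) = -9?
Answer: Rational(-37, 162) ≈ -0.22839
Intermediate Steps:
T = 81 (T = Mul(-9, -9) = 81)
V = 81
C = Rational(1, 18) (C = Mul(-1, Pow(-18, -1)) = Mul(-1, Rational(-1, 18)) = Rational(1, 18) ≈ 0.055556)
Mul(C, Add(Mul(-9, Pow(V, -1)), Mul(P, Pow(-1, -1)))) = Mul(Rational(1, 18), Add(Mul(-9, Pow(81, -1)), Mul(4, Pow(-1, -1)))) = Mul(Rational(1, 18), Add(Mul(-9, Rational(1, 81)), Mul(4, -1))) = Mul(Rational(1, 18), Add(Rational(-1, 9), -4)) = Mul(Rational(1, 18), Rational(-37, 9)) = Rational(-37, 162)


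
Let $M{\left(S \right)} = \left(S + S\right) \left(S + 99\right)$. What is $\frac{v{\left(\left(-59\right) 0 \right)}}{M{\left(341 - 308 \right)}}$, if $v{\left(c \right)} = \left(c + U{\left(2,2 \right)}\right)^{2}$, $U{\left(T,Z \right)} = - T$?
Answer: $\frac{1}{2178} \approx 0.00045914$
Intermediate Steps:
$M{\left(S \right)} = 2 S \left(99 + S\right)$
$v{\left(c \right)} = \left(-2 + c\right)^{2}$ ($v{\left(c \right)} = \left(c - 2\right)^{2} = \left(-2 + c\right)^{2}$)
$\frac{v{\left(\left(-59\right) 0 \right)}}{M{\left(341 - 308 \right)}} = \frac{\left(-2 - 0\right)^{2}}{2 \left(341 - 308\right) \left(99 + \left(341 - 308\right)\right)} = \frac{\left(-2 + 0\right)^{2}}{2 \left(341 - 308\right) \left(99 + \left(341 - 308\right)\right)} = \frac{\left(-2\right)^{2}}{2 \cdot 33 \left(99 + 33\right)} = \frac{4}{2 \cdot 33 \cdot 132} = \frac{4}{8712} = 4 \cdot \frac{1}{8712} = \frac{1}{2178}$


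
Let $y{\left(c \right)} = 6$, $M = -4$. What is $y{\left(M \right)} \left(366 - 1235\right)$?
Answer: $-5214$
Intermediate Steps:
$y{\left(M \right)} \left(366 - 1235\right) = 6 \left(366 - 1235\right) = 6 \left(-869\right) = -5214$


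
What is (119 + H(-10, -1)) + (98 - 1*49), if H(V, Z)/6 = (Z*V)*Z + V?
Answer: 48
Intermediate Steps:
H(V, Z) = 6*V + 6*V*Z² (H(V, Z) = 6*((Z*V)*Z + V) = 6*((V*Z)*Z + V) = 6*(V*Z² + V) = 6*(V + V*Z²) = 6*V + 6*V*Z²)
(119 + H(-10, -1)) + (98 - 1*49) = (119 + 6*(-10)*(1 + (-1)²)) + (98 - 1*49) = (119 + 6*(-10)*(1 + 1)) + (98 - 49) = (119 + 6*(-10)*2) + 49 = (119 - 120) + 49 = -1 + 49 = 48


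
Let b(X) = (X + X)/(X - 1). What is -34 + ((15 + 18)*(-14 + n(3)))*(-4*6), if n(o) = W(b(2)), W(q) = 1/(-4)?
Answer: 11252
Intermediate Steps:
b(X) = 2*X/(-1 + X) (b(X) = (2*X)/(-1 + X) = 2*X/(-1 + X))
W(q) = -¼
n(o) = -¼
-34 + ((15 + 18)*(-14 + n(3)))*(-4*6) = -34 + ((15 + 18)*(-14 - ¼))*(-4*6) = -34 + (33*(-57/4))*(-24) = -34 - 1881/4*(-24) = -34 + 11286 = 11252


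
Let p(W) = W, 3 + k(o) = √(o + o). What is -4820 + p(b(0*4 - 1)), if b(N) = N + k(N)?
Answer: -4824 + I*√2 ≈ -4824.0 + 1.4142*I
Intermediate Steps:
k(o) = -3 + √2*√o (k(o) = -3 + √(o + o) = -3 + √(2*o) = -3 + √2*√o)
b(N) = -3 + N + √2*√N (b(N) = N + (-3 + √2*√N) = -3 + N + √2*√N)
-4820 + p(b(0*4 - 1)) = -4820 + (-3 + (0*4 - 1) + √2*√(0*4 - 1)) = -4820 + (-3 + (0 - 1) + √2*√(0 - 1)) = -4820 + (-3 - 1 + √2*√(-1)) = -4820 + (-3 - 1 + √2*I) = -4820 + (-3 - 1 + I*√2) = -4820 + (-4 + I*√2) = -4824 + I*√2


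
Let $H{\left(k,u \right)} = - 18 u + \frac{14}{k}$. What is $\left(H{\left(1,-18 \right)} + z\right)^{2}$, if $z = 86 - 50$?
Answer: $139876$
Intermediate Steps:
$z = 36$ ($z = 86 - 50 = 36$)
$\left(H{\left(1,-18 \right)} + z\right)^{2} = \left(\left(\left(-18\right) \left(-18\right) + \frac{14}{1}\right) + 36\right)^{2} = \left(\left(324 + 14 \cdot 1\right) + 36\right)^{2} = \left(\left(324 + 14\right) + 36\right)^{2} = \left(338 + 36\right)^{2} = 374^{2} = 139876$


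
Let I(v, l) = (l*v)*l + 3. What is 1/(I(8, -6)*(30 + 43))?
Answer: 1/21243 ≈ 4.7074e-5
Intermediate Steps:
I(v, l) = 3 + v*l² (I(v, l) = v*l² + 3 = 3 + v*l²)
1/(I(8, -6)*(30 + 43)) = 1/((3 + 8*(-6)²)*(30 + 43)) = 1/((3 + 8*36)*73) = 1/((3 + 288)*73) = 1/(291*73) = 1/21243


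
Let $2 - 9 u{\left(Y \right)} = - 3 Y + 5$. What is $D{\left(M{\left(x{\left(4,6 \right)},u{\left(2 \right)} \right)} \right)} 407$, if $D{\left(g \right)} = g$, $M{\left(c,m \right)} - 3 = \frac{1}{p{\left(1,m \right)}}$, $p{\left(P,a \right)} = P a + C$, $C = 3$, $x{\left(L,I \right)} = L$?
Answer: $\frac{13431}{10} \approx 1343.1$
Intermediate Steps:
$p{\left(P,a \right)} = 3 + P a$ ($p{\left(P,a \right)} = P a + 3 = 3 + P a$)
$u{\left(Y \right)} = - \frac{1}{3} + \frac{Y}{3}$ ($u{\left(Y \right)} = \frac{2}{9} - \frac{- 3 Y + 5}{9} = \frac{2}{9} - \frac{5 - 3 Y}{9} = \frac{2}{9} + \left(- \frac{5}{9} + \frac{Y}{3}\right) = - \frac{1}{3} + \frac{Y}{3}$)
$M{\left(c,m \right)} = 3 + \frac{1}{3 + m}$ ($M{\left(c,m \right)} = 3 + \frac{1}{3 + 1 m} = 3 + \frac{1}{3 + m}$)
$D{\left(M{\left(x{\left(4,6 \right)},u{\left(2 \right)} \right)} \right)} 407 = \frac{10 + 3 \left(- \frac{1}{3} + \frac{1}{3} \cdot 2\right)}{3 + \left(- \frac{1}{3} + \frac{1}{3} \cdot 2\right)} 407 = \frac{10 + 3 \left(- \frac{1}{3} + \frac{2}{3}\right)}{3 + \left(- \frac{1}{3} + \frac{2}{3}\right)} 407 = \frac{10 + 3 \cdot \frac{1}{3}}{3 + \frac{1}{3}} \cdot 407 = \frac{10 + 1}{\frac{10}{3}} \cdot 407 = \frac{3}{10} \cdot 11 \cdot 407 = \frac{33}{10} \cdot 407 = \frac{13431}{10}$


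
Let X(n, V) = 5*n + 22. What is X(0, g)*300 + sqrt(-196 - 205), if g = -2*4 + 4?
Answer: 6600 + I*sqrt(401) ≈ 6600.0 + 20.025*I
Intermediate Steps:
g = -4 (g = -8 + 4 = -4)
X(n, V) = 22 + 5*n
X(0, g)*300 + sqrt(-196 - 205) = (22 + 5*0)*300 + sqrt(-196 - 205) = (22 + 0)*300 + sqrt(-401) = 22*300 + I*sqrt(401) = 6600 + I*sqrt(401)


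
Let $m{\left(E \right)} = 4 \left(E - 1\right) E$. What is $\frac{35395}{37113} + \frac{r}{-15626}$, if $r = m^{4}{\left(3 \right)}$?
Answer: $- \frac{5880060209}{289963869} \approx -20.279$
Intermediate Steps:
$m{\left(E \right)} = E \left(-4 + 4 E\right)$ ($m{\left(E \right)} = 4 \left(-1 + E\right) E = \left(-4 + 4 E\right) E = E \left(-4 + 4 E\right)$)
$r = 331776$ ($r = \left(4 \cdot 3 \left(-1 + 3\right)\right)^{4} = \left(4 \cdot 3 \cdot 2\right)^{4} = 24^{4} = 331776$)
$\frac{35395}{37113} + \frac{r}{-15626} = \frac{35395}{37113} + \frac{331776}{-15626} = 35395 \cdot \frac{1}{37113} + 331776 \left(- \frac{1}{15626}\right) = \frac{35395}{37113} - \frac{165888}{7813} = - \frac{5880060209}{289963869}$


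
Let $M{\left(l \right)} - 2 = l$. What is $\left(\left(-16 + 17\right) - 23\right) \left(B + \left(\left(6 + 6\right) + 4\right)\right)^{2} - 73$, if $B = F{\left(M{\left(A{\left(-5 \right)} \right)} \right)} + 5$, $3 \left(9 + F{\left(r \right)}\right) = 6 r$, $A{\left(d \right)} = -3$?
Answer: $-2273$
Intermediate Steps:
$M{\left(l \right)} = 2 + l$
$F{\left(r \right)} = -9 + 2 r$ ($F{\left(r \right)} = -9 + \frac{6 r}{3} = -9 + 2 r$)
$B = -6$ ($B = \left(-9 + 2 \left(2 - 3\right)\right) + 5 = \left(-9 + 2 \left(-1\right)\right) + 5 = \left(-9 - 2\right) + 5 = -11 + 5 = -6$)
$\left(\left(-16 + 17\right) - 23\right) \left(B + \left(\left(6 + 6\right) + 4\right)\right)^{2} - 73 = \left(\left(-16 + 17\right) - 23\right) \left(-6 + \left(\left(6 + 6\right) + 4\right)\right)^{2} - 73 = \left(1 - 23\right) \left(-6 + \left(12 + 4\right)\right)^{2} - 73 = - 22 \left(-6 + 16\right)^{2} - 73 = - 22 \cdot 10^{2} - 73 = \left(-22\right) 100 - 73 = -2200 - 73 = -2273$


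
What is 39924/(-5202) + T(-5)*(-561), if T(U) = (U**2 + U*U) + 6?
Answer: -9081442/289 ≈ -31424.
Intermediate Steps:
T(U) = 6 + 2*U**2 (T(U) = (U**2 + U**2) + 6 = 2*U**2 + 6 = 6 + 2*U**2)
39924/(-5202) + T(-5)*(-561) = 39924/(-5202) + (6 + 2*(-5)**2)*(-561) = 39924*(-1/5202) + (6 + 2*25)*(-561) = -2218/289 + (6 + 50)*(-561) = -2218/289 + 56*(-561) = -2218/289 - 31416 = -9081442/289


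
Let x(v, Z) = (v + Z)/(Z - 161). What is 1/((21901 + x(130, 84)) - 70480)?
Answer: -77/3740797 ≈ -2.0584e-5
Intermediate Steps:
x(v, Z) = (Z + v)/(-161 + Z)
1/((21901 + x(130, 84)) - 70480) = 1/((21901 + (84 + 130)/(-161 + 84)) - 70480) = 1/((21901 + 214/(-77)) - 70480) = 1/((21901 - 1/77*214) - 70480) = 1/((21901 - 214/77) - 70480) = 1/(1686163/77 - 70480) = 1/(-3740797/77) = -77/3740797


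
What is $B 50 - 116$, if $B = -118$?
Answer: $-6016$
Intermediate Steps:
$B 50 - 116 = \left(-118\right) 50 - 116 = -5900 - 116 = -6016$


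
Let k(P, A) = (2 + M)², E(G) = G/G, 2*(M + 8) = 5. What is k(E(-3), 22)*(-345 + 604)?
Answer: 12691/4 ≈ 3172.8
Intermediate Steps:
M = -11/2 (M = -8 + (½)*5 = -8 + 5/2 = -11/2 ≈ -5.5000)
E(G) = 1
k(P, A) = 49/4 (k(P, A) = (2 - 11/2)² = (-7/2)² = 49/4)
k(E(-3), 22)*(-345 + 604) = 49*(-345 + 604)/4 = (49/4)*259 = 12691/4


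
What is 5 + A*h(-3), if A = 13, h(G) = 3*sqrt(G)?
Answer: 5 + 39*I*sqrt(3) ≈ 5.0 + 67.55*I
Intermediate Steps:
5 + A*h(-3) = 5 + 13*(3*sqrt(-3)) = 5 + 13*(3*(I*sqrt(3))) = 5 + 13*(3*I*sqrt(3)) = 5 + 39*I*sqrt(3)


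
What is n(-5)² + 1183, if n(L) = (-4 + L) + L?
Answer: 1379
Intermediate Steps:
n(L) = -4 + 2*L
n(-5)² + 1183 = (-4 + 2*(-5))² + 1183 = (-4 - 10)² + 1183 = (-14)² + 1183 = 196 + 1183 = 1379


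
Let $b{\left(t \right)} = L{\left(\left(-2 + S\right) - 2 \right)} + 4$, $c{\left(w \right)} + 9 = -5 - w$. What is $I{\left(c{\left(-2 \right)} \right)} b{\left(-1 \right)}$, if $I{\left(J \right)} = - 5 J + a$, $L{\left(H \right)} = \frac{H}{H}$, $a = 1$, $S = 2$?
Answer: $305$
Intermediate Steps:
$c{\left(w \right)} = -14 - w$ ($c{\left(w \right)} = -9 - \left(5 + w\right) = -14 - w$)
$L{\left(H \right)} = 1$
$I{\left(J \right)} = 1 - 5 J$ ($I{\left(J \right)} = - 5 J + 1 = 1 - 5 J$)
$b{\left(t \right)} = 5$ ($b{\left(t \right)} = 1 + 4 = 5$)
$I{\left(c{\left(-2 \right)} \right)} b{\left(-1 \right)} = \left(1 - 5 \left(-14 - -2\right)\right) 5 = \left(1 - 5 \left(-14 + 2\right)\right) 5 = \left(1 - -60\right) 5 = \left(1 + 60\right) 5 = 61 \cdot 5 = 305$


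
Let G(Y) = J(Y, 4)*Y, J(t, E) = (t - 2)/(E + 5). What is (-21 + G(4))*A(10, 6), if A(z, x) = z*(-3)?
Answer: 1810/3 ≈ 603.33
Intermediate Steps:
A(z, x) = -3*z
J(t, E) = (-2 + t)/(5 + E)
G(Y) = Y*(-2/9 + Y/9) (G(Y) = ((-2 + Y)/(5 + 4))*Y = ((-2 + Y)/9)*Y = (-2/9 + Y/9)*Y = Y*(-2/9 + Y/9))
(-21 + G(4))*A(10, 6) = (-21 + (1/9)*4*(-2 + 4))*(-3*10) = (-21 + (1/9)*4*2)*(-30) = (-21 + 8/9)*(-30) = -181/9*(-30) = 1810/3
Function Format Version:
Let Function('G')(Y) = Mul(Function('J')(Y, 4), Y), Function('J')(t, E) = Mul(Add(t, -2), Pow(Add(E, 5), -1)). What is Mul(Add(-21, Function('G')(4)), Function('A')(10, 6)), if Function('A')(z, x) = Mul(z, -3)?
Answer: Rational(1810, 3) ≈ 603.33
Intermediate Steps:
Function('A')(z, x) = Mul(-3, z)
Function('J')(t, E) = Mul(Pow(Add(5, E), -1), Add(-2, t)) (Function('J')(t, E) = Mul(Add(-2, t), Pow(Add(5, E), -1)) = Mul(Pow(Add(5, E), -1), Add(-2, t)))
Function('G')(Y) = Mul(Y, Add(Rational(-2, 9), Mul(Rational(1, 9), Y))) (Function('G')(Y) = Mul(Mul(Pow(Add(5, 4), -1), Add(-2, Y)), Y) = Mul(Mul(Pow(9, -1), Add(-2, Y)), Y) = Mul(Mul(Rational(1, 9), Add(-2, Y)), Y) = Mul(Add(Rational(-2, 9), Mul(Rational(1, 9), Y)), Y) = Mul(Y, Add(Rational(-2, 9), Mul(Rational(1, 9), Y))))
Mul(Add(-21, Function('G')(4)), Function('A')(10, 6)) = Mul(Add(-21, Mul(Rational(1, 9), 4, Add(-2, 4))), Mul(-3, 10)) = Mul(Add(-21, Mul(Rational(1, 9), 4, 2)), -30) = Mul(Add(-21, Rational(8, 9)), -30) = Mul(Rational(-181, 9), -30) = Rational(1810, 3)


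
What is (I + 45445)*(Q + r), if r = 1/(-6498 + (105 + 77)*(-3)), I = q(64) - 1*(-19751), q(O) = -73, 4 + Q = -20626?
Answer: -9463525944683/7044 ≈ -1.3435e+9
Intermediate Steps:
Q = -20630 (Q = -4 - 20626 = -20630)
I = 19678 (I = -73 - 1*(-19751) = -73 + 19751 = 19678)
r = -1/7044 (r = 1/(-6498 + 182*(-3)) = 1/(-6498 - 546) = 1/(-7044) = -1/7044 ≈ -0.00014196)
(I + 45445)*(Q + r) = (19678 + 45445)*(-20630 - 1/7044) = 65123*(-145317721/7044) = -9463525944683/7044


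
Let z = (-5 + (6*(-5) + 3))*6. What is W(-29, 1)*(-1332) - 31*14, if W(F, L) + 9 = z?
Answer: 267298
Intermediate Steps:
z = -192 (z = (-5 + (-30 + 3))*6 = (-5 - 27)*6 = -32*6 = -192)
W(F, L) = -201 (W(F, L) = -9 - 192 = -201)
W(-29, 1)*(-1332) - 31*14 = -201*(-1332) - 31*14 = 267732 - 434 = 267298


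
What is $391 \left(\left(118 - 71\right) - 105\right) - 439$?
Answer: $-23117$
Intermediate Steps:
$391 \left(\left(118 - 71\right) - 105\right) - 439 = 391 \left(47 - 105\right) - 439 = 391 \left(-58\right) - 439 = -22678 - 439 = -23117$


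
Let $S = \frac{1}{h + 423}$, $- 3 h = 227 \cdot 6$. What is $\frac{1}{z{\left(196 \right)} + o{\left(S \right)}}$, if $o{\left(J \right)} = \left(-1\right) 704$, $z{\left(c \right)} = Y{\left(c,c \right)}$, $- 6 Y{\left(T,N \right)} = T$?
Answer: $- \frac{3}{2210} \approx -0.0013575$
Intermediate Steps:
$Y{\left(T,N \right)} = - \frac{T}{6}$
$h = -454$ ($h = - \frac{227 \cdot 6}{3} = \left(- \frac{1}{3}\right) 1362 = -454$)
$z{\left(c \right)} = - \frac{c}{6}$
$S = - \frac{1}{31}$ ($S = \frac{1}{-454 + 423} = \frac{1}{-31} = - \frac{1}{31} \approx -0.032258$)
$o{\left(J \right)} = -704$
$\frac{1}{z{\left(196 \right)} + o{\left(S \right)}} = \frac{1}{\left(- \frac{1}{6}\right) 196 - 704} = \frac{1}{- \frac{98}{3} - 704} = \frac{1}{- \frac{2210}{3}} = - \frac{3}{2210}$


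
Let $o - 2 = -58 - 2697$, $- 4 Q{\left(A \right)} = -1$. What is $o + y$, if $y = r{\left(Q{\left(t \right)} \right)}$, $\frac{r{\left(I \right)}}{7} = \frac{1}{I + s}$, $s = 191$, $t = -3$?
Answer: $- \frac{2106017}{765} \approx -2753.0$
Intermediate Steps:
$Q{\left(A \right)} = \frac{1}{4}$ ($Q{\left(A \right)} = \left(- \frac{1}{4}\right) \left(-1\right) = \frac{1}{4}$)
$o = -2753$ ($o = 2 - 2755 = -2753$)
$r{\left(I \right)} = \frac{7}{191 + I}$ ($r{\left(I \right)} = \frac{7}{I + 191} = \frac{7}{191 + I}$)
$y = \frac{28}{765}$ ($y = \frac{7}{191 + \frac{1}{4}} = \frac{7}{\frac{765}{4}} = 7 \cdot \frac{4}{765} = \frac{28}{765} \approx 0.036601$)
$o + y = -2753 + \frac{28}{765} = - \frac{2106017}{765}$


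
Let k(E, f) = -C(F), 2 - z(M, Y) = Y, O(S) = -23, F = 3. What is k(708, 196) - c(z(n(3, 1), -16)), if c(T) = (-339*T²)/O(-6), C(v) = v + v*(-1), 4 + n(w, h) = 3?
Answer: -109836/23 ≈ -4775.5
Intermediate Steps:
n(w, h) = -1 (n(w, h) = -4 + 3 = -1)
z(M, Y) = 2 - Y
C(v) = 0 (C(v) = v - v = 0)
c(T) = 339*T²/23 (c(T) = -339*T²/(-23) = -339*T²*(-1/23) = 339*T²/23)
k(E, f) = 0 (k(E, f) = -1*0 = 0)
k(708, 196) - c(z(n(3, 1), -16)) = 0 - 339*(2 - 1*(-16))²/23 = 0 - 339*(2 + 16)²/23 = 0 - 339*18²/23 = 0 - 339*324/23 = 0 - 1*109836/23 = 0 - 109836/23 = -109836/23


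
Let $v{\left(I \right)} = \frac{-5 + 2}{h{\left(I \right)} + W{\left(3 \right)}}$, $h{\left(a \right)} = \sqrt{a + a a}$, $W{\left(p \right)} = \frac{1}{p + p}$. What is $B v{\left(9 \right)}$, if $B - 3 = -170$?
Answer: $- \frac{3006}{3239} + \frac{54108 \sqrt{10}}{3239} \approx 51.898$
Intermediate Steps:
$B = -167$ ($B = 3 - 170 = -167$)
$W{\left(p \right)} = \frac{1}{2 p}$
$h{\left(a \right)} = \sqrt{a + a^{2}}$
$v{\left(I \right)} = - \frac{3}{\frac{1}{6} + \sqrt{I \left(1 + I\right)}}$ ($v{\left(I \right)} = \frac{-5 + 2}{\sqrt{I \left(1 + I\right)} + \frac{1}{2 \cdot 3}} = - \frac{3}{\sqrt{I \left(1 + I\right)} + \frac{1}{2} \cdot \frac{1}{3}} = - \frac{3}{\sqrt{I \left(1 + I\right)} + \frac{1}{6}} = - \frac{3}{\frac{1}{6} + \sqrt{I \left(1 + I\right)}}$)
$B v{\left(9 \right)} = - 167 \left(- \frac{18}{1 + 6 \sqrt{9 \left(1 + 9\right)}}\right) = - 167 \left(- \frac{18}{1 + 6 \sqrt{9 \cdot 10}}\right) = - 167 \left(- \frac{18}{1 + 6 \sqrt{90}}\right) = - 167 \left(- \frac{18}{1 + 6 \cdot 3 \sqrt{10}}\right) = - 167 \left(- \frac{18}{1 + 18 \sqrt{10}}\right) = \frac{3006}{1 + 18 \sqrt{10}}$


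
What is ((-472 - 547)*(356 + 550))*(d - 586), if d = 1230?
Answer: -594549816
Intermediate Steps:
((-472 - 547)*(356 + 550))*(d - 586) = ((-472 - 547)*(356 + 550))*(1230 - 586) = -1019*906*644 = -923214*644 = -594549816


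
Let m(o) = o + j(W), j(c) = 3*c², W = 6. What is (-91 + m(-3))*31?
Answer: 434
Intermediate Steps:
m(o) = 108 + o (m(o) = o + 3*6² = o + 3*36 = o + 108 = 108 + o)
(-91 + m(-3))*31 = (-91 + (108 - 3))*31 = (-91 + 105)*31 = 14*31 = 434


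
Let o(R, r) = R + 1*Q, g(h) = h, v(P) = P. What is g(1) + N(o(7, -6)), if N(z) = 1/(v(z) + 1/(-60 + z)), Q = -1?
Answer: 377/323 ≈ 1.1672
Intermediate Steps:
o(R, r) = -1 + R (o(R, r) = R + 1*(-1) = R - 1 = -1 + R)
N(z) = 1/(z + 1/(-60 + z))
g(1) + N(o(7, -6)) = 1 + (-60 + (-1 + 7))/(1 + (-1 + 7)**2 - 60*(-1 + 7)) = 1 + (-60 + 6)/(1 + 6**2 - 60*6) = 1 - 54/(1 + 36 - 360) = 1 - 54/(-323) = 1 - 1/323*(-54) = 1 + 54/323 = 377/323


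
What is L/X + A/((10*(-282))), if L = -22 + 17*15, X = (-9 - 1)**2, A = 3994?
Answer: 12883/14100 ≈ 0.91369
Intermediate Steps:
X = 100 (X = (-10)**2 = 100)
L = 233 (L = -22 + 255 = 233)
L/X + A/((10*(-282))) = 233/100 + 3994/((10*(-282))) = 233*(1/100) + 3994/(-2820) = 233/100 + 3994*(-1/2820) = 233/100 - 1997/1410 = 12883/14100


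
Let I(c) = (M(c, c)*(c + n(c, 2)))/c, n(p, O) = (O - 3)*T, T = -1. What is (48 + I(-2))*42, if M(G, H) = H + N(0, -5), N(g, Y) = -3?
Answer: 1911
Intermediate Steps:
n(p, O) = 3 - O (n(p, O) = (O - 3)*(-1) = (-3 + O)*(-1) = 3 - O)
M(G, H) = -3 + H (M(G, H) = H - 3 = -3 + H)
I(c) = (1 + c)*(-3 + c)/c (I(c) = ((-3 + c)*(c + (3 - 1*2)))/c = ((-3 + c)*(c + (3 - 2)))/c = ((-3 + c)*(c + 1))/c = ((-3 + c)*(1 + c))/c = ((1 + c)*(-3 + c))/c = (1 + c)*(-3 + c)/c)
(48 + I(-2))*42 = (48 + (-2 - 2 - 3/(-2)))*42 = (48 + (-2 - 2 - 3*(-½)))*42 = (48 + (-2 - 2 + 3/2))*42 = (48 - 5/2)*42 = (91/2)*42 = 1911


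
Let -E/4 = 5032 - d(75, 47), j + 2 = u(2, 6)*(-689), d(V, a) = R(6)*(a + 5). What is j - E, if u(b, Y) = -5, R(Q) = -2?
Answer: 23987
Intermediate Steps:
d(V, a) = -10 - 2*a (d(V, a) = -2*(a + 5) = -2*(5 + a) = -10 - 2*a)
j = 3443 (j = -2 - 5*(-689) = -2 + 3445 = 3443)
E = -20544 (E = -4*(5032 - (-10 - 2*47)) = -4*(5032 - (-10 - 94)) = -4*(5032 - 1*(-104)) = -4*(5032 + 104) = -4*5136 = -20544)
j - E = 3443 - 1*(-20544) = 3443 + 20544 = 23987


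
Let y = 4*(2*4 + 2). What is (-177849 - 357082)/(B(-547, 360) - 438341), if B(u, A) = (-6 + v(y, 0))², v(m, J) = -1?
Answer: 534931/438292 ≈ 1.2205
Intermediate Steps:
y = 40 (y = 4*(8 + 2) = 4*10 = 40)
B(u, A) = 49 (B(u, A) = (-6 - 1)² = (-7)² = 49)
(-177849 - 357082)/(B(-547, 360) - 438341) = (-177849 - 357082)/(49 - 438341) = -534931/(-438292) = -534931*(-1/438292) = 534931/438292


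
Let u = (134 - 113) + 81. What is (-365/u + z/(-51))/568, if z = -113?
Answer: -139/57936 ≈ -0.0023992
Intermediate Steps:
u = 102 (u = 21 + 81 = 102)
(-365/u + z/(-51))/568 = (-365/102 - 113/(-51))/568 = (-365*1/102 - 113*(-1/51))*(1/568) = (-365/102 + 113/51)*(1/568) = -139/102*1/568 = -139/57936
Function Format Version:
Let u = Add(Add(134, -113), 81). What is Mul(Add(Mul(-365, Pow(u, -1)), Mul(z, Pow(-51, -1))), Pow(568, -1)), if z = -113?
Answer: Rational(-139, 57936) ≈ -0.0023992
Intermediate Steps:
u = 102 (u = Add(21, 81) = 102)
Mul(Add(Mul(-365, Pow(u, -1)), Mul(z, Pow(-51, -1))), Pow(568, -1)) = Mul(Add(Mul(-365, Pow(102, -1)), Mul(-113, Pow(-51, -1))), Pow(568, -1)) = Mul(Add(Mul(-365, Rational(1, 102)), Mul(-113, Rational(-1, 51))), Rational(1, 568)) = Mul(Add(Rational(-365, 102), Rational(113, 51)), Rational(1, 568)) = Mul(Rational(-139, 102), Rational(1, 568)) = Rational(-139, 57936)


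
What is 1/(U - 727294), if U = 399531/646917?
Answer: -215639/156832817689 ≈ -1.3750e-6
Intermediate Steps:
U = 133177/215639 (U = 399531*(1/646917) = 133177/215639 ≈ 0.61759)
1/(U - 727294) = 1/(133177/215639 - 727294) = 1/(-156832817689/215639) = -215639/156832817689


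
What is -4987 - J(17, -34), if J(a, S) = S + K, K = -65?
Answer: -4888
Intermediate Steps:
J(a, S) = -65 + S (J(a, S) = S - 65 = -65 + S)
-4987 - J(17, -34) = -4987 - (-65 - 34) = -4987 - 1*(-99) = -4987 + 99 = -4888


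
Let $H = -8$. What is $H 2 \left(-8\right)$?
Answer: $128$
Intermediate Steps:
$H 2 \left(-8\right) = \left(-8\right) 2 \left(-8\right) = \left(-16\right) \left(-8\right) = 128$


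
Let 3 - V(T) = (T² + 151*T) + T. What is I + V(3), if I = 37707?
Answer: 37245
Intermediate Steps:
V(T) = 3 - T² - 152*T (V(T) = 3 - ((T² + 151*T) + T) = 3 - (T² + 152*T) = 3 + (-T² - 152*T) = 3 - T² - 152*T)
I + V(3) = 37707 + (3 - 1*3² - 152*3) = 37707 + (3 - 1*9 - 456) = 37707 + (3 - 9 - 456) = 37707 - 462 = 37245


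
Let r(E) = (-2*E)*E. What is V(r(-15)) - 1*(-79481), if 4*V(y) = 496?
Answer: 79605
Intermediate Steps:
r(E) = -2*E²
V(y) = 124 (V(y) = (¼)*496 = 124)
V(r(-15)) - 1*(-79481) = 124 - 1*(-79481) = 124 + 79481 = 79605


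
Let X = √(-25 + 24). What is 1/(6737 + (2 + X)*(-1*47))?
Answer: 6643/44131658 + 47*I/44131658 ≈ 0.00015053 + 1.065e-6*I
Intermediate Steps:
X = I (X = √(-1) = I ≈ 1.0*I)
1/(6737 + (2 + X)*(-1*47)) = 1/(6737 + (2 + I)*(-1*47)) = 1/(6737 + (2 + I)*(-47)) = 1/(6737 + (-94 - 47*I)) = 1/(6643 - 47*I) = (6643 + 47*I)/44131658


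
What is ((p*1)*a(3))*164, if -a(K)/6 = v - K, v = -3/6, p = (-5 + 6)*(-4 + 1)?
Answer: -10332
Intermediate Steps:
p = -3 (p = 1*(-3) = -3)
v = -1/2 (v = -3*1/6 = -1/2 ≈ -0.50000)
a(K) = 3 + 6*K (a(K) = -6*(-1/2 - K) = 3 + 6*K)
((p*1)*a(3))*164 = ((-3*1)*(3 + 6*3))*164 = -3*(3 + 18)*164 = -3*21*164 = -63*164 = -10332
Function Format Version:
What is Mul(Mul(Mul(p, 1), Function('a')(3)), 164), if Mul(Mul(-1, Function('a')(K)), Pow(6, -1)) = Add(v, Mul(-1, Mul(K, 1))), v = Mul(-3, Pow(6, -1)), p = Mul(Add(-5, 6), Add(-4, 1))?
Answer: -10332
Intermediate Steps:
p = -3 (p = Mul(1, -3) = -3)
v = Rational(-1, 2) (v = Mul(-3, Rational(1, 6)) = Rational(-1, 2) ≈ -0.50000)
Function('a')(K) = Add(3, Mul(6, K)) (Function('a')(K) = Mul(-6, Add(Rational(-1, 2), Mul(-1, Mul(K, 1)))) = Mul(-6, Add(Rational(-1, 2), Mul(-1, K))) = Add(3, Mul(6, K)))
Mul(Mul(Mul(p, 1), Function('a')(3)), 164) = Mul(Mul(Mul(-3, 1), Add(3, Mul(6, 3))), 164) = Mul(Mul(-3, Add(3, 18)), 164) = Mul(Mul(-3, 21), 164) = Mul(-63, 164) = -10332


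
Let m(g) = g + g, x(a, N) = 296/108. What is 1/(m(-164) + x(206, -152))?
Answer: -27/8782 ≈ -0.0030745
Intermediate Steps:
x(a, N) = 74/27 (x(a, N) = 296*(1/108) = 74/27)
m(g) = 2*g
1/(m(-164) + x(206, -152)) = 1/(2*(-164) + 74/27) = 1/(-328 + 74/27) = 1/(-8782/27) = -27/8782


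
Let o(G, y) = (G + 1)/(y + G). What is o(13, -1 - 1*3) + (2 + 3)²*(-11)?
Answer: -2461/9 ≈ -273.44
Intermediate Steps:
o(G, y) = (1 + G)/(G + y)
o(13, -1 - 1*3) + (2 + 3)²*(-11) = (1 + 13)/(13 + (-1 - 1*3)) + (2 + 3)²*(-11) = 14/(13 + (-1 - 3)) + 5²*(-11) = 14/(13 - 4) + 25*(-11) = 14/9 - 275 = -2461/9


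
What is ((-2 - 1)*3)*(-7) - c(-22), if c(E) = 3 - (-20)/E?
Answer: 670/11 ≈ 60.909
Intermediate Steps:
c(E) = 3 + 20/E
((-2 - 1)*3)*(-7) - c(-22) = ((-2 - 1)*3)*(-7) - (3 + 20/(-22)) = -3*3*(-7) - (3 + 20*(-1/22)) = -9*(-7) - (3 - 10/11) = 63 - 1*23/11 = 63 - 23/11 = 670/11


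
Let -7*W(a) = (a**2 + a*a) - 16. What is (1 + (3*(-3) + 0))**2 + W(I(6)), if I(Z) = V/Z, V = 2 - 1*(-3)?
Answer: 8327/126 ≈ 66.087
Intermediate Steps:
V = 5 (V = 2 + 3 = 5)
I(Z) = 5/Z
W(a) = 16/7 - 2*a**2/7 (W(a) = -((a**2 + a*a) - 16)/7 = -((a**2 + a**2) - 16)/7 = -(2*a**2 - 16)/7 = -(-16 + 2*a**2)/7 = 16/7 - 2*a**2/7)
(1 + (3*(-3) + 0))**2 + W(I(6)) = (1 + (3*(-3) + 0))**2 + (16/7 - 2*(5/6)**2/7) = (1 + (-9 + 0))**2 + (16/7 - 2*(5*(1/6))**2/7) = (1 - 9)**2 + (16/7 - 2*(5/6)**2/7) = (-8)**2 + (16/7 - 2/7*25/36) = 64 + (16/7 - 25/126) = 64 + 263/126 = 8327/126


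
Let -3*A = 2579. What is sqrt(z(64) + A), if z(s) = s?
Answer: I*sqrt(7161)/3 ≈ 28.208*I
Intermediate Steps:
A = -2579/3 (A = -1/3*2579 = -2579/3 ≈ -859.67)
sqrt(z(64) + A) = sqrt(64 - 2579/3) = sqrt(-2387/3) = I*sqrt(7161)/3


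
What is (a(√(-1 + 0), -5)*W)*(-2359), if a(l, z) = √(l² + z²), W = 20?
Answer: -94360*√6 ≈ -2.3113e+5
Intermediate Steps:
(a(√(-1 + 0), -5)*W)*(-2359) = (√((√(-1 + 0))² + (-5)²)*20)*(-2359) = (√((√(-1))² + 25)*20)*(-2359) = (√(I² + 25)*20)*(-2359) = (√(-1 + 25)*20)*(-2359) = (√24*20)*(-2359) = ((2*√6)*20)*(-2359) = (40*√6)*(-2359) = -94360*√6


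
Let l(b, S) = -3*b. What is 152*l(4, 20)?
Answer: -1824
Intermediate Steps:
152*l(4, 20) = 152*(-3*4) = 152*(-12) = -1824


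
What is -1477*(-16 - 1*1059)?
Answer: 1587775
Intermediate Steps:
-1477*(-16 - 1*1059) = -1477*(-16 - 1059) = -1477*(-1075) = 1587775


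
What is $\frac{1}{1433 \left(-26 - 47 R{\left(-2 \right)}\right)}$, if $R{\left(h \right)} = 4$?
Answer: $- \frac{1}{306662} \approx -3.2609 \cdot 10^{-6}$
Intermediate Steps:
$\frac{1}{1433 \left(-26 - 47 R{\left(-2 \right)}\right)} = \frac{1}{1433 \left(-26 - 188\right)} = \frac{1}{1433 \left(-214\right)} = \frac{1}{1433} \left(- \frac{1}{214}\right) = - \frac{1}{306662}$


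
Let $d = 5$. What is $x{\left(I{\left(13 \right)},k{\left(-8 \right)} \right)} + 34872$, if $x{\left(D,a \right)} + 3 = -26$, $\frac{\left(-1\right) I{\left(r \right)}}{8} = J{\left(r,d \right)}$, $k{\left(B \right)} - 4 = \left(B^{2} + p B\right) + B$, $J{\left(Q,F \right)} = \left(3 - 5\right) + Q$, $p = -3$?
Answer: $34843$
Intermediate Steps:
$J{\left(Q,F \right)} = -2 + Q$
$k{\left(B \right)} = 4 + B^{2} - 2 B$ ($k{\left(B \right)} = 4 + \left(\left(B^{2} - 3 B\right) + B\right) = 4 + \left(B^{2} - 2 B\right) = 4 + B^{2} - 2 B$)
$I{\left(r \right)} = 16 - 8 r$ ($I{\left(r \right)} = - 8 \left(-2 + r\right) = 16 - 8 r$)
$x{\left(D,a \right)} = -29$ ($x{\left(D,a \right)} = -3 - 26 = -29$)
$x{\left(I{\left(13 \right)},k{\left(-8 \right)} \right)} + 34872 = -29 + 34872 = 34843$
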